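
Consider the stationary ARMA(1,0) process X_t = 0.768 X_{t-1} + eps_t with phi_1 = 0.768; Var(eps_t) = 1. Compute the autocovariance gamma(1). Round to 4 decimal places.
\gamma(1) = 1.8724

Multiply the model equation by X_{t-k} and take expectations. With theta_0 = psi_0 = 1 and psi_j the MA(infinity) weights, this gives
  gamma(k) - sum_i phi_i gamma(k-i) = c_k,
  c_k = sigma^2 * sum_{j=k..q} theta_j psi_{j-k}   (c_k = 0 for k > q),
using gamma(-m) = gamma(m).
Pure AR (q = 0): c_0 = sigma^2 = 1, c_k = 0 for k >= 1.
Equations for k = 0 and k = 1 (AR order 1):
  gamma(0) = phi_1 gamma(1) + c_0
  gamma(1) = phi_1 gamma(0) + c_1
Substituting the second into the first: gamma(0) (1 - phi_1^2) = c_0 + phi_1 c_1, so
  gamma(0) = c_0 / (1 - phi_1^2) = 1 / (1 - (0.768)^2) = 1 / 0.410176 = 2.437978.
  gamma(1) = phi_1 gamma(0) = (0.768)(2.437978) = 1.872367.
Therefore gamma(1) = 1.8724 (to 4 decimal places).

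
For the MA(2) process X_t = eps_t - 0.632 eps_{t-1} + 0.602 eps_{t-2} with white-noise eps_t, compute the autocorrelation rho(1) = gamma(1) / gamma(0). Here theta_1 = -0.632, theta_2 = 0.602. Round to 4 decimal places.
\rho(1) = -0.5747

For an MA(q) process with theta_0 = 1, the autocovariance is
  gamma(k) = sigma^2 * sum_{i=0..q-k} theta_i * theta_{i+k},
and rho(k) = gamma(k) / gamma(0). Sigma^2 cancels.
  numerator   = (1)*(-0.632) + (-0.632)*(0.602) = -1.012464.
  denominator = (1)^2 + (-0.632)^2 + (0.602)^2 = 1.761828.
  rho(1) = -1.012464 / 1.761828 = -0.5747.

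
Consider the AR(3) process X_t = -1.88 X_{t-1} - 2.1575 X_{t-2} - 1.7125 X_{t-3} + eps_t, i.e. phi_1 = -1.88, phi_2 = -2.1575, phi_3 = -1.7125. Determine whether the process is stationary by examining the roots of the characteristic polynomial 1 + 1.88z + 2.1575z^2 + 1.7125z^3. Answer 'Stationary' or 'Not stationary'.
\text{Not stationary}

The AR(p) characteristic polynomial is P(z) = 1 + 1.88z + 2.1575z^2 + 1.7125z^3.
Stationarity requires all roots to lie outside the unit circle, i.e. |z| > 1 for every root.
Degree 3: look for a simple real root z0 first, then factor out (1 - z/z0) and solve the remaining quadratic.
Testing z0 = -0.8: P(-0.8) = 1 + (1.88)(-0.8) + (2.1575)(-0.8)^2 + (1.7125)(-0.8)^3
  = 1 + (-1.504) + (1.3808) + (-0.8768) = 0.  So z_0 = -0.8 is a root, |z_0| = 0.8.
Divide out the factor (1 + 1.25 z) = (1 - z/z0) (since 1/z0 = -1.25):
  P(z) = (1 + 1.25 z)(1 + (0.63) z + (1.37) z^2)
  [check: z-coef 0.63 - (-1.25) = 1.88; z^2-coef 1.37 - (-1.25)(0.63) = 2.1575; z^3-coef -(-1.25)(1.37) = 1.7125.]
Remaining roots from the quadratic factor 1 + (0.63) z + (1.37) z^2:
  Set 1 + (0.63) z + (1.37) z^2 = 0, i.e. a z^2 + b z + c = 0 with a = 1.37, b = 0.63, c = 1.
  Discriminant D = b^2 - 4ac = (0.63)^2 - 4*(1.37)*1 = 0.3969 - (5.48) = -5.0831.
  D < 0, so the roots are the complex-conjugate pair z = (-b +/- i sqrt(-D)) / (2a) = -0.2299 +/- 0.8228i.
  For a conjugate pair |z|^2 = z * conj(z) = (product of roots) = c/a = 1/(1.37) = 0.729927, so |z| = sqrt(0.729927) = 0.8544 for both roots.
Moduli of all roots: 0.8000, 0.8544, 0.8544.
All moduli strictly greater than 1? No.
Verdict: Not stationary.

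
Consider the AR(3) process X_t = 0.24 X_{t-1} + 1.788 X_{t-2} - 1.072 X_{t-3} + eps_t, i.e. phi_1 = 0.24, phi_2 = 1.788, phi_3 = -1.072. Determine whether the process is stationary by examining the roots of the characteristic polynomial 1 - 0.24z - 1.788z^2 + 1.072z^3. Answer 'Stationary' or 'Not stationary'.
\text{Not stationary}

The AR(p) characteristic polynomial is P(z) = 1 - 0.24z - 1.788z^2 + 1.072z^3.
Stationarity requires all roots to lie outside the unit circle, i.e. |z| > 1 for every root.
Degree 3: look for a simple real root z0 first, then factor out (1 - z/z0) and solve the remaining quadratic.
Testing z0 = 1.25: P(1.25) = 1 + (-0.24)(1.25) + (-1.788)(1.25)^2 + (1.072)(1.25)^3
  = 1 + (-0.3) + (-2.79375) + (2.09375) = 0.  So z_0 = 1.25 is a root, |z_0| = 1.25.
Divide out the factor (1 - 0.8 z) = (1 - z/z0) (since 1/z0 = 0.8):
  P(z) = (1 - 0.8 z)(1 + (0.56) z + (-1.34) z^2)
  [check: z-coef 0.56 - (0.8) = -0.24; z^2-coef -1.34 - (0.8)(0.56) = -1.788; z^3-coef -(0.8)(-1.34) = 1.072.]
Remaining roots from the quadratic factor 1 + (0.56) z + (-1.34) z^2:
  Set 1 + (0.56) z + (-1.34) z^2 = 0, i.e. a z^2 + b z + c = 0 with a = -1.34, b = 0.56, c = 1.
  Discriminant D = b^2 - 4ac = (0.56)^2 - 4*(-1.34)*1 = 0.3136 - (-5.36) = 5.6736.
  D >= 0, so the roots are real: z = (-b +/- sqrt(D)) / (2a) = (-0.56 +/- 2.381932) / (-2.68).
    z_1 = (-0.56 + 2.381932) / (-2.68) = -0.6798,   |z_1| = 0.6798.
    z_2 = (-0.56 - 2.381932) / (-2.68) = 1.0977,   |z_2| = 1.0977.
Moduli of all roots: 1.2500, 0.6798, 1.0977.
All moduli strictly greater than 1? No.
Verdict: Not stationary.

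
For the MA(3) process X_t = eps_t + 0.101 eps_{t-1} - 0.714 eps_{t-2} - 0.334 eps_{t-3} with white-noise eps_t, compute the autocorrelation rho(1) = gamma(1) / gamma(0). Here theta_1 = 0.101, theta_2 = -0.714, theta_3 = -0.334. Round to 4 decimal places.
\rho(1) = 0.1639

For an MA(q) process with theta_0 = 1, the autocovariance is
  gamma(k) = sigma^2 * sum_{i=0..q-k} theta_i * theta_{i+k},
and rho(k) = gamma(k) / gamma(0). Sigma^2 cancels.
  numerator   = (1)*(0.101) + (0.101)*(-0.714) + (-0.714)*(-0.334) = 0.267362.
  denominator = (1)^2 + (0.101)^2 + (-0.714)^2 + (-0.334)^2 = 1.631553.
  rho(1) = 0.267362 / 1.631553 = 0.1639.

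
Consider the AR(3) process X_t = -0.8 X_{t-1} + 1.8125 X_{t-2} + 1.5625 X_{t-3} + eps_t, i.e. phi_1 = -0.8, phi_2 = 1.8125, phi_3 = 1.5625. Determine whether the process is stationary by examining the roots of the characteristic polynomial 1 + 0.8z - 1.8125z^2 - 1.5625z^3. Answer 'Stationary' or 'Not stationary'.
\text{Not stationary}

The AR(p) characteristic polynomial is P(z) = 1 + 0.8z - 1.8125z^2 - 1.5625z^3.
Stationarity requires all roots to lie outside the unit circle, i.e. |z| > 1 for every root.
Degree 3: look for a simple real root z0 first, then factor out (1 - z/z0) and solve the remaining quadratic.
Testing z0 = -0.8: P(-0.8) = 1 + (0.8)(-0.8) + (-1.8125)(-0.8)^2 + (-1.5625)(-0.8)^3
  = 1 + (-0.64) + (-1.16) + (0.8) = 0.  So z_0 = -0.8 is a root, |z_0| = 0.8.
Divide out the factor (1 + 1.25 z) = (1 - z/z0) (since 1/z0 = -1.25):
  P(z) = (1 + 1.25 z)(1 + (-0.45) z + (-1.25) z^2)
  [check: z-coef -0.45 - (-1.25) = 0.8; z^2-coef -1.25 - (-1.25)(-0.45) = -1.8125; z^3-coef -(-1.25)(-1.25) = -1.5625.]
Remaining roots from the quadratic factor 1 + (-0.45) z + (-1.25) z^2:
  Set 1 + (-0.45) z + (-1.25) z^2 = 0, i.e. a z^2 + b z + c = 0 with a = -1.25, b = -0.45, c = 1.
  Discriminant D = b^2 - 4ac = (-0.45)^2 - 4*(-1.25)*1 = 0.2025 - (-5) = 5.2025.
  D >= 0, so the roots are real: z = (-b +/- sqrt(D)) / (2a) = (0.45 +/- 2.280899) / (-2.5).
    z_1 = (0.45 + 2.280899) / (-2.5) = -1.0924,   |z_1| = 1.0924.
    z_2 = (0.45 - 2.280899) / (-2.5) = 0.7324,   |z_2| = 0.7324.
Moduli of all roots: 0.8000, 1.0924, 0.7324.
All moduli strictly greater than 1? No.
Verdict: Not stationary.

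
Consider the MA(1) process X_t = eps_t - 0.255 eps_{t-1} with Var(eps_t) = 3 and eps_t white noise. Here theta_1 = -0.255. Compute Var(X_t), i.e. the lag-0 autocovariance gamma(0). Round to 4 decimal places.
\gamma(0) = 3.1951

For an MA(q) process X_t = eps_t + sum_i theta_i eps_{t-i} with
Var(eps_t) = sigma^2, the variance is
  gamma(0) = sigma^2 * (1 + sum_i theta_i^2).
  sum_i theta_i^2 = (-0.255)^2 = 0.065025.
  gamma(0) = 3 * (1 + 0.065025) = 3 * 1.065025 = 3.195075, which rounds to 3.1951.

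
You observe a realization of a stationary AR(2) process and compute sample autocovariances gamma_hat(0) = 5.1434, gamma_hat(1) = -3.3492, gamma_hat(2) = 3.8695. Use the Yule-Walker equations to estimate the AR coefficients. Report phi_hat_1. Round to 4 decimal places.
\hat\phi_{1} = -0.2800

The Yule-Walker equations for an AR(p) process read, in matrix form,
  Gamma_p phi = r_p,   with   (Gamma_p)_{ij} = gamma(|i - j|),
                       (r_p)_i = gamma(i),   i,j = 1..p.
Substitute the sample gammas (Toeplitz matrix and right-hand side of size 2):
  Gamma_p = [[5.1434, -3.3492], [-3.3492, 5.1434]]
  r_p     = [-3.3492, 3.8695]
Written out:
  5.1434 phi_1 - 3.3492 phi_2 = -3.3492
  -3.3492 phi_1 + 5.1434 phi_2 = 3.8695
Solve by Cramer's rule:
  det = gamma(0)^2 - gamma(1)^2 = (5.1434)^2 - (-3.3492)^2 = 26.45456356 - 11.21714064 = 15.23742292
  phi_hat_1 = [gamma(1) gamma(0) - gamma(1) gamma(2)] / det = [(-3.3492)(5.1434) - (-3.3492)(3.8695)] / 15.23742292 = -4.26654588 / 15.23742292 = -0.28
  phi_hat_2 = [gamma(0) gamma(2) - gamma(1)^2] / det = [(5.1434)(3.8695) - (-3.3492)^2] / 15.23742292 = 8.68524566 / 15.23742292 = 0.57
So phi_hat = [-0.2800, 0.5700].
Therefore phi_hat_1 = -0.2800.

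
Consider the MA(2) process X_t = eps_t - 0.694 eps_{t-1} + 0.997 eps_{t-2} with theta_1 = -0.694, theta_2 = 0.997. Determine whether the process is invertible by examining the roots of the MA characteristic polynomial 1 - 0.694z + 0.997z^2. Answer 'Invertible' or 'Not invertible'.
\text{Invertible}

The MA(q) characteristic polynomial is P(z) = 1 - 0.694z + 0.997z^2.
Invertibility requires all roots to lie outside the unit circle, i.e. |z| > 1 for every root.
Set 1 + (-0.694) z + (0.997) z^2 = 0, i.e. a z^2 + b z + c = 0 with a = 0.997, b = -0.694, c = 1.
Discriminant D = b^2 - 4ac = (-0.694)^2 - 4*(0.997)*1 = 0.481636 - (3.988) = -3.506364.
D < 0, so the roots are the complex-conjugate pair z = (-b +/- i sqrt(-D)) / (2a) = 0.348 +/- 0.9391i.
For a conjugate pair |z|^2 = z * conj(z) = (product of roots) = c/a = 1/(0.997) = 1.003009, so |z| = sqrt(1.003009) = 1.0015 for both roots.
Moduli of all roots: 1.0015, 1.0015.
All moduli strictly greater than 1? Yes.
Verdict: Invertible.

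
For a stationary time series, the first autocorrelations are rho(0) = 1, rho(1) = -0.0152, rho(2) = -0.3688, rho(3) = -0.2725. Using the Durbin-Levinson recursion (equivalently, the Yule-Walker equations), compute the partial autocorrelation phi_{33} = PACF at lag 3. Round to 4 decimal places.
\phi_{33} = -0.3309

The PACF at lag k is phi_{kk}, the last component of the solution
to the Yule-Walker system G_k phi = r_k where
  (G_k)_{ij} = rho(|i - j|), (r_k)_i = rho(i), i,j = 1..k.
Equivalently, Durbin-Levinson gives phi_{kk} iteratively:
  phi_{11} = rho(1)
  phi_{kk} = [rho(k) - sum_{j=1..k-1} phi_{k-1,j} rho(k-j)]
            / [1 - sum_{j=1..k-1} phi_{k-1,j} rho(j)],
  phi_{k,j} = phi_{k-1,j} - phi_{kk} phi_{k-1,k-j},  j = 1..k-1.
Step k = 1:
  phi_11 = rho(1) = -0.0152.
Step k = 2:
  phi_22 = [rho(2) - phi_11 rho(1)] / [1 - phi_11 rho(1)] = [-0.3688 - (-0.0152)(-0.0152)] / [1 - (-0.0152)(-0.0152)]
         = -0.36903104 / 0.99976896 = -0.369116.
  Update: phi_21 = phi_11 - phi_22 phi_11 = -0.0152 - (-0.369116)(-0.0152) = -0.020811.
Step k = 3:
  phi_33 = [rho(3) - phi_21 rho(2) - phi_22 rho(1)] / [1 - phi_21 rho(1) - phi_22 rho(2)]
    numerator   = -0.2725 - (-0.020811)(-0.3688) - (-0.369116)(-0.0152) = -0.28578551
    denominator = 1 - (-0.020811)(-0.0152) - (-0.369116)(-0.3688) = 0.86355358
  phi_33 = -0.28578551 / 0.86355358 = -0.3309.
Therefore phi_{33} = -0.3309.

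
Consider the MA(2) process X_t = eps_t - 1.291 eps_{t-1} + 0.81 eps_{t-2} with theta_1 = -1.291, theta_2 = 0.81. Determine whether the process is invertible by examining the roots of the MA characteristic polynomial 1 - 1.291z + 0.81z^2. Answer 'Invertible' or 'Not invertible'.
\text{Invertible}

The MA(q) characteristic polynomial is P(z) = 1 - 1.291z + 0.81z^2.
Invertibility requires all roots to lie outside the unit circle, i.e. |z| > 1 for every root.
Set 1 + (-1.291) z + (0.81) z^2 = 0, i.e. a z^2 + b z + c = 0 with a = 0.81, b = -1.291, c = 1.
Discriminant D = b^2 - 4ac = (-1.291)^2 - 4*(0.81)*1 = 1.666681 - (3.24) = -1.573319.
D < 0, so the roots are the complex-conjugate pair z = (-b +/- i sqrt(-D)) / (2a) = 0.7969 +/- 0.7743i.
For a conjugate pair |z|^2 = z * conj(z) = (product of roots) = c/a = 1/(0.81) = 1.234568, so |z| = sqrt(1.234568) = 1.1111 for both roots.
Moduli of all roots: 1.1111, 1.1111.
All moduli strictly greater than 1? Yes.
Verdict: Invertible.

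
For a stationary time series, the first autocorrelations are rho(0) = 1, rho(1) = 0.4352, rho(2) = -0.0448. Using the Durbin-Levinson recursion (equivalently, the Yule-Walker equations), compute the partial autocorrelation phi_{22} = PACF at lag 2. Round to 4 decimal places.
\phi_{22} = -0.2889

The PACF at lag k is phi_{kk}, the last component of the solution
to the Yule-Walker system G_k phi = r_k where
  (G_k)_{ij} = rho(|i - j|), (r_k)_i = rho(i), i,j = 1..k.
Equivalently, Durbin-Levinson gives phi_{kk} iteratively:
  phi_{11} = rho(1)
  phi_{kk} = [rho(k) - sum_{j=1..k-1} phi_{k-1,j} rho(k-j)]
            / [1 - sum_{j=1..k-1} phi_{k-1,j} rho(j)],
  phi_{k,j} = phi_{k-1,j} - phi_{kk} phi_{k-1,k-j},  j = 1..k-1.
Step k = 1:
  phi_11 = rho(1) = 0.4352.
Step k = 2:
  phi_22 = [rho(2) - phi_11 rho(1)] / [1 - phi_11 rho(1)] = [-0.0448 - (0.4352)(0.4352)] / [1 - (0.4352)(0.4352)]
         = -0.23419904 / 0.81060096 = -0.2889.
Therefore phi_{22} = -0.2889.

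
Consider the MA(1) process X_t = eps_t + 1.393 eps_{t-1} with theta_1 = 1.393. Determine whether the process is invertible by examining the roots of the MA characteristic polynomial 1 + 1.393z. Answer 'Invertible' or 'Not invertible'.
\text{Not invertible}

The MA(q) characteristic polynomial is P(z) = 1 + 1.393z.
Invertibility requires all roots to lie outside the unit circle, i.e. |z| > 1 for every root.
This is linear in z: 1 + (1.393) z = 0  =>  z = -1/(1.393) = -0.717875,  |z| = 0.717875.
Moduli of all roots: 0.7179.
All moduli strictly greater than 1? No.
Verdict: Not invertible.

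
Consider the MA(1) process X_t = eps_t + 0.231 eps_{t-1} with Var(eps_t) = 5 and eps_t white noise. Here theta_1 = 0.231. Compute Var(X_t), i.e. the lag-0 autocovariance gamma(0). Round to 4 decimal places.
\gamma(0) = 5.2668

For an MA(q) process X_t = eps_t + sum_i theta_i eps_{t-i} with
Var(eps_t) = sigma^2, the variance is
  gamma(0) = sigma^2 * (1 + sum_i theta_i^2).
  sum_i theta_i^2 = (0.231)^2 = 0.053361.
  gamma(0) = 5 * (1 + 0.053361) = 5 * 1.053361 = 5.266805, which rounds to 5.2668.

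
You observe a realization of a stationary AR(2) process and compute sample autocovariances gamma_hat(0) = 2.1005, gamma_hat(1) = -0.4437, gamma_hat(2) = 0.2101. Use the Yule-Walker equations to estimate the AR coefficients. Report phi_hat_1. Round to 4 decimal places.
\hat\phi_{1} = -0.1990

The Yule-Walker equations for an AR(p) process read, in matrix form,
  Gamma_p phi = r_p,   with   (Gamma_p)_{ij} = gamma(|i - j|),
                       (r_p)_i = gamma(i),   i,j = 1..p.
Substitute the sample gammas (Toeplitz matrix and right-hand side of size 2):
  Gamma_p = [[2.1005, -0.4437], [-0.4437, 2.1005]]
  r_p     = [-0.4437, 0.2101]
Written out:
  2.1005 phi_1 - 0.4437 phi_2 = -0.4437
  -0.4437 phi_1 + 2.1005 phi_2 = 0.2101
Solve by Cramer's rule:
  det = gamma(0)^2 - gamma(1)^2 = (2.1005)^2 - (-0.4437)^2 = 4.41210025 - 0.19686969 = 4.21523056
  phi_hat_1 = [gamma(1) gamma(0) - gamma(1) gamma(2)] / det = [(-0.4437)(2.1005) - (-0.4437)(0.2101)] / 4.21523056 = -0.83877048 / 4.21523056 = -0.199
  phi_hat_2 = [gamma(0) gamma(2) - gamma(1)^2] / det = [(2.1005)(0.2101) - (-0.4437)^2] / 4.21523056 = 0.24444536 / 4.21523056 = 0.058
So phi_hat = [-0.1990, 0.0580].
Therefore phi_hat_1 = -0.1990.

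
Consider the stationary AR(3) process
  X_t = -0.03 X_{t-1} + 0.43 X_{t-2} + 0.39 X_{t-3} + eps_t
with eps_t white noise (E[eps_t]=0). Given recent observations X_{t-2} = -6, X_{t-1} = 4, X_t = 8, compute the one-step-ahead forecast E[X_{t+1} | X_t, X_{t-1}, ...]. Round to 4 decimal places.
E[X_{t+1} \mid \mathcal F_t] = -0.8600

For an AR(p) model X_t = c + sum_i phi_i X_{t-i} + eps_t, the
one-step-ahead conditional mean is
  E[X_{t+1} | X_t, ...] = c + sum_i phi_i X_{t+1-i}.
Substitute known values:
  E[X_{t+1} | ...] = (-0.03) * (8) + (0.43) * (4) + (0.39) * (-6)
                   = -0.8600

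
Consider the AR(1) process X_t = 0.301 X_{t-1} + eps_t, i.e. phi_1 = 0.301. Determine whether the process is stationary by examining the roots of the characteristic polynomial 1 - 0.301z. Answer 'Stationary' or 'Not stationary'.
\text{Stationary}

The AR(p) characteristic polynomial is P(z) = 1 - 0.301z.
Stationarity requires all roots to lie outside the unit circle, i.e. |z| > 1 for every root.
This is linear in z: 1 + (-0.301) z = 0  =>  z = -1/(-0.301) = 3.322259,  |z| = 3.322259.
Moduli of all roots: 3.3223.
All moduli strictly greater than 1? Yes.
Verdict: Stationary.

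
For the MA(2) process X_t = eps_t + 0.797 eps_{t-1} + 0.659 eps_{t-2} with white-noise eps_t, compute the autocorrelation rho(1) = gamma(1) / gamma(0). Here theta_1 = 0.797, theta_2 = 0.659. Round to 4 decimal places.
\rho(1) = 0.6389

For an MA(q) process with theta_0 = 1, the autocovariance is
  gamma(k) = sigma^2 * sum_{i=0..q-k} theta_i * theta_{i+k},
and rho(k) = gamma(k) / gamma(0). Sigma^2 cancels.
  numerator   = (1)*(0.797) + (0.797)*(0.659) = 1.322223.
  denominator = (1)^2 + (0.797)^2 + (0.659)^2 = 2.06949.
  rho(1) = 1.322223 / 2.06949 = 0.6389.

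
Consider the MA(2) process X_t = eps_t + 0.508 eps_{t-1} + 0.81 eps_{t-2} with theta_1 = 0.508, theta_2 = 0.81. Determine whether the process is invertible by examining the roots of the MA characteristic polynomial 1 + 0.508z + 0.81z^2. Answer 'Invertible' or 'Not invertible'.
\text{Invertible}

The MA(q) characteristic polynomial is P(z) = 1 + 0.508z + 0.81z^2.
Invertibility requires all roots to lie outside the unit circle, i.e. |z| > 1 for every root.
Set 1 + (0.508) z + (0.81) z^2 = 0, i.e. a z^2 + b z + c = 0 with a = 0.81, b = 0.508, c = 1.
Discriminant D = b^2 - 4ac = (0.508)^2 - 4*(0.81)*1 = 0.258064 - (3.24) = -2.981936.
D < 0, so the roots are the complex-conjugate pair z = (-b +/- i sqrt(-D)) / (2a) = -0.3136 +/- 1.0659i.
For a conjugate pair |z|^2 = z * conj(z) = (product of roots) = c/a = 1/(0.81) = 1.234568, so |z| = sqrt(1.234568) = 1.1111 for both roots.
Moduli of all roots: 1.1111, 1.1111.
All moduli strictly greater than 1? Yes.
Verdict: Invertible.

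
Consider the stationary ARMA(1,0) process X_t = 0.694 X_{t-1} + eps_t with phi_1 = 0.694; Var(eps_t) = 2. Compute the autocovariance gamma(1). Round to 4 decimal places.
\gamma(1) = 2.6777

Multiply the model equation by X_{t-k} and take expectations. With theta_0 = psi_0 = 1 and psi_j the MA(infinity) weights, this gives
  gamma(k) - sum_i phi_i gamma(k-i) = c_k,
  c_k = sigma^2 * sum_{j=k..q} theta_j psi_{j-k}   (c_k = 0 for k > q),
using gamma(-m) = gamma(m).
Pure AR (q = 0): c_0 = sigma^2 = 2, c_k = 0 for k >= 1.
Equations for k = 0 and k = 1 (AR order 1):
  gamma(0) = phi_1 gamma(1) + c_0
  gamma(1) = phi_1 gamma(0) + c_1
Substituting the second into the first: gamma(0) (1 - phi_1^2) = c_0 + phi_1 c_1, so
  gamma(0) = c_0 / (1 - phi_1^2) = 2 / (1 - (0.694)^2) = 2 / 0.518364 = 3.858293.
  gamma(1) = phi_1 gamma(0) = (0.694)(3.858293) = 2.677655.
Therefore gamma(1) = 2.6777 (to 4 decimal places).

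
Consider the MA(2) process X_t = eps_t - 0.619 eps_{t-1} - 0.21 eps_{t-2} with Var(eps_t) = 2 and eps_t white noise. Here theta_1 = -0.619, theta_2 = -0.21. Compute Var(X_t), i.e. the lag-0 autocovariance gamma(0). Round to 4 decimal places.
\gamma(0) = 2.8545

For an MA(q) process X_t = eps_t + sum_i theta_i eps_{t-i} with
Var(eps_t) = sigma^2, the variance is
  gamma(0) = sigma^2 * (1 + sum_i theta_i^2).
  sum_i theta_i^2 = (-0.619)^2 + (-0.21)^2 = 0.383161 + 0.0441 = 0.427261.
  gamma(0) = 2 * (1 + 0.427261) = 2 * 1.427261 = 2.854522, which rounds to 2.8545.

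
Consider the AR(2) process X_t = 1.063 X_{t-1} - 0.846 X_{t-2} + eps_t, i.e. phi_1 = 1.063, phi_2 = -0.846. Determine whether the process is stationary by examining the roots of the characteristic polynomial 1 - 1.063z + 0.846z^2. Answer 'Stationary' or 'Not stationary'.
\text{Stationary}

The AR(p) characteristic polynomial is P(z) = 1 - 1.063z + 0.846z^2.
Stationarity requires all roots to lie outside the unit circle, i.e. |z| > 1 for every root.
Set 1 + (-1.063) z + (0.846) z^2 = 0, i.e. a z^2 + b z + c = 0 with a = 0.846, b = -1.063, c = 1.
Discriminant D = b^2 - 4ac = (-1.063)^2 - 4*(0.846)*1 = 1.129969 - (3.384) = -2.254031.
D < 0, so the roots are the complex-conjugate pair z = (-b +/- i sqrt(-D)) / (2a) = 0.6283 +/- 0.8873i.
For a conjugate pair |z|^2 = z * conj(z) = (product of roots) = c/a = 1/(0.846) = 1.182033, so |z| = sqrt(1.182033) = 1.0872 for both roots.
Moduli of all roots: 1.0872, 1.0872.
All moduli strictly greater than 1? Yes.
Verdict: Stationary.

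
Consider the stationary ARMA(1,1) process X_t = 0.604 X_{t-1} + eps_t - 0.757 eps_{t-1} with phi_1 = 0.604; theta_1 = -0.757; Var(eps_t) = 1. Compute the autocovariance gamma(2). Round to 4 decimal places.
\gamma(2) = -0.0790

Multiply the model equation by X_{t-k} and take expectations. With theta_0 = psi_0 = 1 and psi_j the MA(infinity) weights, this gives
  gamma(k) - sum_i phi_i gamma(k-i) = c_k,
  c_k = sigma^2 * sum_{j=k..q} theta_j psi_{j-k}   (c_k = 0 for k > q),
using gamma(-m) = gamma(m).
psi-weights needed (psi_j = theta_j + sum_i phi_i psi_{j-i}):
  psi_1 = theta_1 + phi_1 = -0.757 + (0.604) = -0.153
Right-hand sides:
  c_0 = sigma^2 (1 + theta_1 psi_1) = 1 * (1 + (-0.757)(-0.153)) = 1 * 1.115821 = 1.115821
  c_1 = sigma^2 theta_1 = 1 * (-0.757) = -0.757
  c_2 = 0
Equations for k = 0 and k = 1 (AR order 1):
  gamma(0) = phi_1 gamma(1) + c_0
  gamma(1) = phi_1 gamma(0) + c_1
Substituting the second into the first: gamma(0) (1 - phi_1^2) = c_0 + phi_1 c_1, so
  gamma(0) = (c_0 + phi_1 c_1) / (1 - phi_1^2) = (1.115821 + (0.604)(-0.757)) / (1 - (0.604)^2) = 0.658593 / 0.635184 = 1.036854.
  gamma(1) = phi_1 gamma(0) + c_1 = (0.604)(1.036854) + (-0.757) = -0.13074.
For k = 2 (> q): gamma(2) = phi_1 gamma(1) = (0.604)(-0.13074) = -0.078967.
Therefore gamma(2) = -0.0790 (to 4 decimal places).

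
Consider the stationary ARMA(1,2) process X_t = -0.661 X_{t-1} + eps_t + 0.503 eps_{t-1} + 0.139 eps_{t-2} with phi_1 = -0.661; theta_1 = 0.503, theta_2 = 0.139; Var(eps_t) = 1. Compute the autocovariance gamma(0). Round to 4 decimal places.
\gamma(0) = 1.1302

Multiply the model equation by X_{t-k} and take expectations. With theta_0 = psi_0 = 1 and psi_j the MA(infinity) weights, this gives
  gamma(k) - sum_i phi_i gamma(k-i) = c_k,
  c_k = sigma^2 * sum_{j=k..q} theta_j psi_{j-k}   (c_k = 0 for k > q),
using gamma(-m) = gamma(m).
psi-weights needed (psi_j = theta_j + sum_i phi_i psi_{j-i}):
  psi_1 = theta_1 + phi_1 = 0.503 + (-0.661) = -0.158
  psi_2 = theta_2 + phi_1 psi_1 = 0.139 + (-0.661)(-0.158) = 0.243438
Right-hand sides:
  c_0 = sigma^2 (1 + theta_1 psi_1 + theta_2 psi_2) = 1 * (1 + (0.503)(-0.158) + (0.139)(0.243438)) = 1 * 0.954364 = 0.954364
  c_1 = sigma^2 (theta_1 + theta_2 psi_1) = 1 * (0.503 + (0.139)(-0.158)) = 0.481038
  c_2 = sigma^2 theta_2 = 1 * (0.139) = 0.139
Equations for k = 0 and k = 1 (AR order 1):
  gamma(0) = phi_1 gamma(1) + c_0
  gamma(1) = phi_1 gamma(0) + c_1
Substituting the second into the first: gamma(0) (1 - phi_1^2) = c_0 + phi_1 c_1, so
  gamma(0) = (c_0 + phi_1 c_1) / (1 - phi_1^2) = (0.954364 + (-0.661)(0.481038)) / (1 - (-0.661)^2) = 0.636398 / 0.563079 = 1.13021.
Therefore gamma(0) = 1.1302 (to 4 decimal places).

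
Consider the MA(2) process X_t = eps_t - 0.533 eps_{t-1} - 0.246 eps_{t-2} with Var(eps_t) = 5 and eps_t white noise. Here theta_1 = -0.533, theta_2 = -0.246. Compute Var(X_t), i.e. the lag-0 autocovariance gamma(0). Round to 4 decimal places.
\gamma(0) = 6.7230

For an MA(q) process X_t = eps_t + sum_i theta_i eps_{t-i} with
Var(eps_t) = sigma^2, the variance is
  gamma(0) = sigma^2 * (1 + sum_i theta_i^2).
  sum_i theta_i^2 = (-0.533)^2 + (-0.246)^2 = 0.284089 + 0.060516 = 0.344605.
  gamma(0) = 5 * (1 + 0.344605) = 5 * 1.344605 = 6.723025, which rounds to 6.7230.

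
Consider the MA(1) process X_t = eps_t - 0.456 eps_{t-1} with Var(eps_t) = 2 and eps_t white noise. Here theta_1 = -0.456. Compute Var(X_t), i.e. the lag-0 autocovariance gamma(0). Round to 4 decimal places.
\gamma(0) = 2.4159

For an MA(q) process X_t = eps_t + sum_i theta_i eps_{t-i} with
Var(eps_t) = sigma^2, the variance is
  gamma(0) = sigma^2 * (1 + sum_i theta_i^2).
  sum_i theta_i^2 = (-0.456)^2 = 0.207936.
  gamma(0) = 2 * (1 + 0.207936) = 2 * 1.207936 = 2.415872, which rounds to 2.4159.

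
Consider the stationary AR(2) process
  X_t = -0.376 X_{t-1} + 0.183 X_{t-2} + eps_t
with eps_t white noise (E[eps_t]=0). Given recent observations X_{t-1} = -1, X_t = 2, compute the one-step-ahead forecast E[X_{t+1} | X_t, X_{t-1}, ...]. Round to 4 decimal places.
E[X_{t+1} \mid \mathcal F_t] = -0.9350

For an AR(p) model X_t = c + sum_i phi_i X_{t-i} + eps_t, the
one-step-ahead conditional mean is
  E[X_{t+1} | X_t, ...] = c + sum_i phi_i X_{t+1-i}.
Substitute known values:
  E[X_{t+1} | ...] = (-0.376) * (2) + (0.183) * (-1)
                   = -0.9350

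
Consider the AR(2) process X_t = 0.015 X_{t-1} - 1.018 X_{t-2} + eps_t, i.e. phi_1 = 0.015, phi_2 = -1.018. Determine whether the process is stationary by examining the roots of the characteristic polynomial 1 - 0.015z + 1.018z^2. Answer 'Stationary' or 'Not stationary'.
\text{Not stationary}

The AR(p) characteristic polynomial is P(z) = 1 - 0.015z + 1.018z^2.
Stationarity requires all roots to lie outside the unit circle, i.e. |z| > 1 for every root.
Set 1 + (-0.015) z + (1.018) z^2 = 0, i.e. a z^2 + b z + c = 0 with a = 1.018, b = -0.015, c = 1.
Discriminant D = b^2 - 4ac = (-0.015)^2 - 4*(1.018)*1 = 0.000225 - (4.072) = -4.071775.
D < 0, so the roots are the complex-conjugate pair z = (-b +/- i sqrt(-D)) / (2a) = 0.0074 +/- 0.9911i.
For a conjugate pair |z|^2 = z * conj(z) = (product of roots) = c/a = 1/(1.018) = 0.982318, so |z| = sqrt(0.982318) = 0.9911 for both roots.
Moduli of all roots: 0.9911, 0.9911.
All moduli strictly greater than 1? No.
Verdict: Not stationary.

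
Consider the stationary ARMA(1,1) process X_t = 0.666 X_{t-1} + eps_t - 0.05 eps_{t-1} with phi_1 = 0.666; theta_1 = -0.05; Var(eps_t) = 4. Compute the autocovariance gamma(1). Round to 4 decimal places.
\gamma(1) = 4.2807

Multiply the model equation by X_{t-k} and take expectations. With theta_0 = psi_0 = 1 and psi_j the MA(infinity) weights, this gives
  gamma(k) - sum_i phi_i gamma(k-i) = c_k,
  c_k = sigma^2 * sum_{j=k..q} theta_j psi_{j-k}   (c_k = 0 for k > q),
using gamma(-m) = gamma(m).
psi-weights needed (psi_j = theta_j + sum_i phi_i psi_{j-i}):
  psi_1 = theta_1 + phi_1 = -0.05 + (0.666) = 0.616
Right-hand sides:
  c_0 = sigma^2 (1 + theta_1 psi_1) = 4 * (1 + (-0.05)(0.616)) = 4 * 0.9692 = 3.8768
  c_1 = sigma^2 theta_1 = 4 * (-0.05) = -0.2
  c_2 = 0
Equations for k = 0 and k = 1 (AR order 1):
  gamma(0) = phi_1 gamma(1) + c_0
  gamma(1) = phi_1 gamma(0) + c_1
Substituting the second into the first: gamma(0) (1 - phi_1^2) = c_0 + phi_1 c_1, so
  gamma(0) = (c_0 + phi_1 c_1) / (1 - phi_1^2) = (3.8768 + (0.666)(-0.2)) / (1 - (0.666)^2) = 3.7436 / 0.556444 = 6.727721.
  gamma(1) = phi_1 gamma(0) + c_1 = (0.666)(6.727721) + (-0.2) = 4.280662.
Therefore gamma(1) = 4.2807 (to 4 decimal places).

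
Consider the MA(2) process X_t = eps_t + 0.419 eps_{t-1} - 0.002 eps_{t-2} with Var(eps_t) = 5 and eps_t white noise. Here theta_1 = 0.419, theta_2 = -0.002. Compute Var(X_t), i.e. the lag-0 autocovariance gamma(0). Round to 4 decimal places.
\gamma(0) = 5.8778

For an MA(q) process X_t = eps_t + sum_i theta_i eps_{t-i} with
Var(eps_t) = sigma^2, the variance is
  gamma(0) = sigma^2 * (1 + sum_i theta_i^2).
  sum_i theta_i^2 = (0.419)^2 + (-0.002)^2 = 0.175561 + 0.000004 = 0.175565.
  gamma(0) = 5 * (1 + 0.175565) = 5 * 1.175565 = 5.877825, which rounds to 5.8778.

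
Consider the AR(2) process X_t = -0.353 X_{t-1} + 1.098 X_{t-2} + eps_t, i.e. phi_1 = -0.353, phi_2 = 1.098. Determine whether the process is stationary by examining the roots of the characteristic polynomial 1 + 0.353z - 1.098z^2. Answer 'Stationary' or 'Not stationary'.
\text{Not stationary}

The AR(p) characteristic polynomial is P(z) = 1 + 0.353z - 1.098z^2.
Stationarity requires all roots to lie outside the unit circle, i.e. |z| > 1 for every root.
Set 1 + (0.353) z + (-1.098) z^2 = 0, i.e. a z^2 + b z + c = 0 with a = -1.098, b = 0.353, c = 1.
Discriminant D = b^2 - 4ac = (0.353)^2 - 4*(-1.098)*1 = 0.124609 - (-4.392) = 4.516609.
D >= 0, so the roots are real: z = (-b +/- sqrt(D)) / (2a) = (-0.353 +/- 2.125232) / (-2.196).
  z_1 = (-0.353 + 2.125232) / (-2.196) = -0.807,   |z_1| = 0.807.
  z_2 = (-0.353 - 2.125232) / (-2.196) = 1.1285,   |z_2| = 1.1285.
Moduli of all roots: 0.8070, 1.1285.
All moduli strictly greater than 1? No.
Verdict: Not stationary.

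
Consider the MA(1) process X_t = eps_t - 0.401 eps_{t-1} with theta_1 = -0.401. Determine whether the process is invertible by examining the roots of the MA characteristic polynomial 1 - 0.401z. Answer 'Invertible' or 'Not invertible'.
\text{Invertible}

The MA(q) characteristic polynomial is P(z) = 1 - 0.401z.
Invertibility requires all roots to lie outside the unit circle, i.e. |z| > 1 for every root.
This is linear in z: 1 + (-0.401) z = 0  =>  z = -1/(-0.401) = 2.493766,  |z| = 2.493766.
Moduli of all roots: 2.4938.
All moduli strictly greater than 1? Yes.
Verdict: Invertible.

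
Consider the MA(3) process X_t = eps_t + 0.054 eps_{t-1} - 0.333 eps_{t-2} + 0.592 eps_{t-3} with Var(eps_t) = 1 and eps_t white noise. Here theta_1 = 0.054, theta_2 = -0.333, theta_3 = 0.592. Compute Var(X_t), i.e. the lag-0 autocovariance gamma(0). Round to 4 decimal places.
\gamma(0) = 1.4643

For an MA(q) process X_t = eps_t + sum_i theta_i eps_{t-i} with
Var(eps_t) = sigma^2, the variance is
  gamma(0) = sigma^2 * (1 + sum_i theta_i^2).
  sum_i theta_i^2 = (0.054)^2 + (-0.333)^2 + (0.592)^2 = 0.002916 + 0.110889 + 0.350464 = 0.464269.
  gamma(0) = 1 * (1 + 0.464269) = 1 * 1.464269 = 1.464269, which rounds to 1.4643.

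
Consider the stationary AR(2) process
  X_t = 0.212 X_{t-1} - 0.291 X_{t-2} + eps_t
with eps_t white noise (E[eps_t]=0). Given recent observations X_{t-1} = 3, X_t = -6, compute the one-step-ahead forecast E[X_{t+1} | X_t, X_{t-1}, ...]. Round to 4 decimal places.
E[X_{t+1} \mid \mathcal F_t] = -2.1450

For an AR(p) model X_t = c + sum_i phi_i X_{t-i} + eps_t, the
one-step-ahead conditional mean is
  E[X_{t+1} | X_t, ...] = c + sum_i phi_i X_{t+1-i}.
Substitute known values:
  E[X_{t+1} | ...] = (0.212) * (-6) + (-0.291) * (3)
                   = -2.1450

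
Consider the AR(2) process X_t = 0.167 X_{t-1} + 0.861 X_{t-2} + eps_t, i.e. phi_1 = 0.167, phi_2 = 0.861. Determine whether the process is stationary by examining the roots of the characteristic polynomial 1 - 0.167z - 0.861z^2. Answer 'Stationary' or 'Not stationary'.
\text{Not stationary}

The AR(p) characteristic polynomial is P(z) = 1 - 0.167z - 0.861z^2.
Stationarity requires all roots to lie outside the unit circle, i.e. |z| > 1 for every root.
Set 1 + (-0.167) z + (-0.861) z^2 = 0, i.e. a z^2 + b z + c = 0 with a = -0.861, b = -0.167, c = 1.
Discriminant D = b^2 - 4ac = (-0.167)^2 - 4*(-0.861)*1 = 0.027889 - (-3.444) = 3.471889.
D >= 0, so the roots are real: z = (-b +/- sqrt(D)) / (2a) = (0.167 +/- 1.863301) / (-1.722).
  z_1 = (0.167 + 1.863301) / (-1.722) = -1.179,   |z_1| = 1.179.
  z_2 = (0.167 - 1.863301) / (-1.722) = 0.9851,   |z_2| = 0.9851.
Moduli of all roots: 1.1790, 0.9851.
All moduli strictly greater than 1? No.
Verdict: Not stationary.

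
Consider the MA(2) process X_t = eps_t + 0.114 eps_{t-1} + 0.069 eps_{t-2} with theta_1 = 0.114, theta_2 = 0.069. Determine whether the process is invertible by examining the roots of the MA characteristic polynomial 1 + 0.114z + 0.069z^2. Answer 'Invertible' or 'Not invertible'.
\text{Invertible}

The MA(q) characteristic polynomial is P(z) = 1 + 0.114z + 0.069z^2.
Invertibility requires all roots to lie outside the unit circle, i.e. |z| > 1 for every root.
Set 1 + (0.114) z + (0.069) z^2 = 0, i.e. a z^2 + b z + c = 0 with a = 0.069, b = 0.114, c = 1.
Discriminant D = b^2 - 4ac = (0.114)^2 - 4*(0.069)*1 = 0.012996 - (0.276) = -0.263004.
D < 0, so the roots are the complex-conjugate pair z = (-b +/- i sqrt(-D)) / (2a) = -0.8261 +/- 3.7162i.
For a conjugate pair |z|^2 = z * conj(z) = (product of roots) = c/a = 1/(0.069) = 14.492754, so |z| = sqrt(14.492754) = 3.8069 for both roots.
Moduli of all roots: 3.8069, 3.8069.
All moduli strictly greater than 1? Yes.
Verdict: Invertible.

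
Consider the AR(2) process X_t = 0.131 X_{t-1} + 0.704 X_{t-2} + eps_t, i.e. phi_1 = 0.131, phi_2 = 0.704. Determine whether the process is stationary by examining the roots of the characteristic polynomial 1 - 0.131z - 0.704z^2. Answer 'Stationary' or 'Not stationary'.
\text{Stationary}

The AR(p) characteristic polynomial is P(z) = 1 - 0.131z - 0.704z^2.
Stationarity requires all roots to lie outside the unit circle, i.e. |z| > 1 for every root.
Set 1 + (-0.131) z + (-0.704) z^2 = 0, i.e. a z^2 + b z + c = 0 with a = -0.704, b = -0.131, c = 1.
Discriminant D = b^2 - 4ac = (-0.131)^2 - 4*(-0.704)*1 = 0.017161 - (-2.816) = 2.833161.
D >= 0, so the roots are real: z = (-b +/- sqrt(D)) / (2a) = (0.131 +/- 1.6832) / (-1.408).
  z_1 = (0.131 + 1.6832) / (-1.408) = -1.2885,   |z_1| = 1.2885.
  z_2 = (0.131 - 1.6832) / (-1.408) = 1.1024,   |z_2| = 1.1024.
Moduli of all roots: 1.2885, 1.1024.
All moduli strictly greater than 1? Yes.
Verdict: Stationary.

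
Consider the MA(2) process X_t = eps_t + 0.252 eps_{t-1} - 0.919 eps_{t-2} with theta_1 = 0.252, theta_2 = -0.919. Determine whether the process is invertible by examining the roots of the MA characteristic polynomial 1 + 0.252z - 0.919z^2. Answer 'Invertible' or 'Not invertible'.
\text{Not invertible}

The MA(q) characteristic polynomial is P(z) = 1 + 0.252z - 0.919z^2.
Invertibility requires all roots to lie outside the unit circle, i.e. |z| > 1 for every root.
Set 1 + (0.252) z + (-0.919) z^2 = 0, i.e. a z^2 + b z + c = 0 with a = -0.919, b = 0.252, c = 1.
Discriminant D = b^2 - 4ac = (0.252)^2 - 4*(-0.919)*1 = 0.063504 - (-3.676) = 3.739504.
D >= 0, so the roots are real: z = (-b +/- sqrt(D)) / (2a) = (-0.252 +/- 1.93378) / (-1.838).
  z_1 = (-0.252 + 1.93378) / (-1.838) = -0.915,   |z_1| = 0.915.
  z_2 = (-0.252 - 1.93378) / (-1.838) = 1.1892,   |z_2| = 1.1892.
Moduli of all roots: 0.9150, 1.1892.
All moduli strictly greater than 1? No.
Verdict: Not invertible.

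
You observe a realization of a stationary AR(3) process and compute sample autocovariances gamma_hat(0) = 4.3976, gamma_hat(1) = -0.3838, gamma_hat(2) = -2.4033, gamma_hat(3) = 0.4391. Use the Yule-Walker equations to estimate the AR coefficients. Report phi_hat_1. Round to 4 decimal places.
\hat\phi_{1} = -0.1550

The Yule-Walker equations for an AR(p) process read, in matrix form,
  Gamma_p phi = r_p,   with   (Gamma_p)_{ij} = gamma(|i - j|),
                       (r_p)_i = gamma(i),   i,j = 1..p.
Substitute the sample gammas (Toeplitz matrix and right-hand side of size 3):
  Gamma_p = [[4.3976, -0.3838, -2.4033], [-0.3838, 4.3976, -0.3838], [-2.4033, -0.3838, 4.3976]]
  r_p     = [-0.3838, -2.4033, 0.4391]
Written out (R1..R3):
  (R1) 4.3976 phi_1 - 0.3838 phi_2 - 2.4033 phi_3 = -0.3838
  (R2) -0.3838 phi_1 + 4.3976 phi_2 - 0.3838 phi_3 = -2.4033
  (R3) -2.4033 phi_1 - 0.3838 phi_2 + 4.3976 phi_3 = 0.4391
Gaussian elimination:
  R2 <- R2 - (-0.3838/4.3976) R1 = R2 - (-0.087275) R1:  4.364104 phi_2 - 0.593548 phi_3 = -2.436796
  R3 <- R3 - (-2.4033/4.3976) R1 = R3 - (-0.546503) R1:  -0.593548 phi_2 + 3.08419 phi_3 = 0.229352
  R3 <- R3 - (-0.593548/4.364104) R2 = R3 - (-0.136007) R2:  3.003464 phi_3 = -0.102068
Back-substitution:
  phi_hat_3 = -0.102068 / 3.003464 = -0.033984
  phi_hat_2 = (-2.436796 - (-0.593548)(-0.033984)) / 4.364104 = -0.562995
  phi_hat_1 = (-0.3838 - (-0.3838)(-0.562995) - (-2.4033)(-0.033984)) / 4.3976 = -0.154982
So phi_hat = [-0.1550, -0.5630, -0.0340].
Therefore phi_hat_1 = -0.1550.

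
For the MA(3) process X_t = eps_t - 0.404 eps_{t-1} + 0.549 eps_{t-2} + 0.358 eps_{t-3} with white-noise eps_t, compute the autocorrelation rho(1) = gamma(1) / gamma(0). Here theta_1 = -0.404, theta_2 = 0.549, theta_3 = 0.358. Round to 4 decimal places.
\rho(1) = -0.2695

For an MA(q) process with theta_0 = 1, the autocovariance is
  gamma(k) = sigma^2 * sum_{i=0..q-k} theta_i * theta_{i+k},
and rho(k) = gamma(k) / gamma(0). Sigma^2 cancels.
  numerator   = (1)*(-0.404) + (-0.404)*(0.549) + (0.549)*(0.358) = -0.429254.
  denominator = (1)^2 + (-0.404)^2 + (0.549)^2 + (0.358)^2 = 1.592781.
  rho(1) = -0.429254 / 1.592781 = -0.2695.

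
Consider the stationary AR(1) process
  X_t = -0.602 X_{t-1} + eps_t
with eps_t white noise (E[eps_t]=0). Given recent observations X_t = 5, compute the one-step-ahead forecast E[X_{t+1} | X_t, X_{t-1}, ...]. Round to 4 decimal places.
E[X_{t+1} \mid \mathcal F_t] = -3.0100

For an AR(p) model X_t = c + sum_i phi_i X_{t-i} + eps_t, the
one-step-ahead conditional mean is
  E[X_{t+1} | X_t, ...] = c + sum_i phi_i X_{t+1-i}.
Substitute known values:
  E[X_{t+1} | ...] = (-0.602) * (5)
                   = -3.0100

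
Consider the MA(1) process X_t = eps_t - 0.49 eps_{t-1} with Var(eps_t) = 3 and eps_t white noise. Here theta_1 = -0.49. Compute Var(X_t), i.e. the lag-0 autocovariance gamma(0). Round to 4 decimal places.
\gamma(0) = 3.7203

For an MA(q) process X_t = eps_t + sum_i theta_i eps_{t-i} with
Var(eps_t) = sigma^2, the variance is
  gamma(0) = sigma^2 * (1 + sum_i theta_i^2).
  sum_i theta_i^2 = (-0.49)^2 = 0.2401.
  gamma(0) = 3 * (1 + 0.2401) = 3 * 1.2401 = 3.7203.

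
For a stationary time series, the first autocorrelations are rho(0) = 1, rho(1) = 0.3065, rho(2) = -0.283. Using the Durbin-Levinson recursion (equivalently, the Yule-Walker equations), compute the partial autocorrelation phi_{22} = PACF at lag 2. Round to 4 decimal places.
\phi_{22} = -0.4160

The PACF at lag k is phi_{kk}, the last component of the solution
to the Yule-Walker system G_k phi = r_k where
  (G_k)_{ij} = rho(|i - j|), (r_k)_i = rho(i), i,j = 1..k.
Equivalently, Durbin-Levinson gives phi_{kk} iteratively:
  phi_{11} = rho(1)
  phi_{kk} = [rho(k) - sum_{j=1..k-1} phi_{k-1,j} rho(k-j)]
            / [1 - sum_{j=1..k-1} phi_{k-1,j} rho(j)],
  phi_{k,j} = phi_{k-1,j} - phi_{kk} phi_{k-1,k-j},  j = 1..k-1.
Step k = 1:
  phi_11 = rho(1) = 0.3065.
Step k = 2:
  phi_22 = [rho(2) - phi_11 rho(1)] / [1 - phi_11 rho(1)] = [-0.283 - (0.3065)(0.3065)] / [1 - (0.3065)(0.3065)]
         = -0.37694225 / 0.90605775 = -0.416.
Therefore phi_{22} = -0.4160.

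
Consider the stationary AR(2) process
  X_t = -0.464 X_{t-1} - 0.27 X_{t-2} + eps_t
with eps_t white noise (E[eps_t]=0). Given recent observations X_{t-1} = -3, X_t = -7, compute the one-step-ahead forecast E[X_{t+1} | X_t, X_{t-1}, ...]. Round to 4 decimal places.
E[X_{t+1} \mid \mathcal F_t] = 4.0580

For an AR(p) model X_t = c + sum_i phi_i X_{t-i} + eps_t, the
one-step-ahead conditional mean is
  E[X_{t+1} | X_t, ...] = c + sum_i phi_i X_{t+1-i}.
Substitute known values:
  E[X_{t+1} | ...] = (-0.464) * (-7) + (-0.27) * (-3)
                   = 4.0580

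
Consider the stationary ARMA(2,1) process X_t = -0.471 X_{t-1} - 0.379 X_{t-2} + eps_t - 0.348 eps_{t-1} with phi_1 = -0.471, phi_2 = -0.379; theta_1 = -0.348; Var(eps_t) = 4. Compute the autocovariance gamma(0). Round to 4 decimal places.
\gamma(0) = 7.1852

Multiply the model equation by X_{t-k} and take expectations. With theta_0 = psi_0 = 1 and psi_j the MA(infinity) weights, this gives
  gamma(k) - sum_i phi_i gamma(k-i) = c_k,
  c_k = sigma^2 * sum_{j=k..q} theta_j psi_{j-k}   (c_k = 0 for k > q),
using gamma(-m) = gamma(m).
psi-weights needed (psi_j = theta_j + sum_i phi_i psi_{j-i}):
  psi_1 = theta_1 + phi_1 = -0.348 + (-0.471) = -0.819
Right-hand sides:
  c_0 = sigma^2 (1 + theta_1 psi_1) = 4 * (1 + (-0.348)(-0.819)) = 4 * 1.285012 = 5.140048
  c_1 = sigma^2 theta_1 = 4 * (-0.348) = -1.392
  c_2 = 0
Equations for k = 0, 1, 2 (AR order 2, c_2 = 0):
  (E0) gamma(0) = phi_1 gamma(1) + phi_2 gamma(2) + c_0
  (E1) gamma(1) = phi_1 gamma(0) + phi_2 gamma(1) + c_1
  (E2) gamma(2) = phi_1 gamma(1) + phi_2 gamma(0)
From (E1): gamma(1) = A gamma(0) + B with
  A = phi_1 / (1 - phi_2) = -0.471 / 1.379 = -0.341552,   B = c_1 / (1 - phi_2) = -1.392 / 1.379 = -1.009427.
Insert (E2) into (E0): gamma(0) (1 - phi_2^2) = phi_1 (1 + phi_2) gamma(1) + c_0.
  phi_1 (1 + phi_2) = (-0.471)(0.621) = -0.292491,   1 - phi_2^2 = 0.856359.
Replace gamma(1) by A gamma(0) + B and collect gamma(0):
  gamma(0) [0.856359 - (-0.292491)(-0.341552)] = (-0.292491)(-1.009427) + 5.140048
  gamma(0) * 0.756458 = 5.435296
  gamma(0) = 5.435296 / 0.756458 = 7.185191.
Therefore gamma(0) = 7.1852 (to 4 decimal places).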